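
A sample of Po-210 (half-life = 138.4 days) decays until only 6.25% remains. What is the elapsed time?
t = t½ × log₂(N₀/N) = 553.6 days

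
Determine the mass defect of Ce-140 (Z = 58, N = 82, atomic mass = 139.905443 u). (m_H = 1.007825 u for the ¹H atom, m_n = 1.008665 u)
Δm = Z·m_H + N·m_n − M = 1.259 u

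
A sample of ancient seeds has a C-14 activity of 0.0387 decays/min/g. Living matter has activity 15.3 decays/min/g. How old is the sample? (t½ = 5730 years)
Age = t½ × log₂(A₀/A) = 49430 years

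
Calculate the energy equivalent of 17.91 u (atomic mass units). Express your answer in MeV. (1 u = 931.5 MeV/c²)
E = mc² = 16680 MeV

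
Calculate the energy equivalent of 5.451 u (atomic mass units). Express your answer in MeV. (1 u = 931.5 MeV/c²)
E = mc² = 5078 MeV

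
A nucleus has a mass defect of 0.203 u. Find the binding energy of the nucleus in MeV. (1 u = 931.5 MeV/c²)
B.E. = Δm × 931.5 = 189.1 MeV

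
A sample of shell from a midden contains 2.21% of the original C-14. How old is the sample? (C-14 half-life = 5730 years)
Age = t½ × log₂(1/ratio) = 31510 years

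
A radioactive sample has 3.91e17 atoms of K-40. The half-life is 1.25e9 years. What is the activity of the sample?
A = λN = 2.168e8 decays/year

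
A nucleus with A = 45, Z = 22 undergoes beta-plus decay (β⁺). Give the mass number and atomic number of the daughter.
Daughter: A = 45, Z = 21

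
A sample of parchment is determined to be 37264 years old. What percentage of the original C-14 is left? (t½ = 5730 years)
N/N₀ = (1/2)^(t/t½) = 0.01102 = 1.1%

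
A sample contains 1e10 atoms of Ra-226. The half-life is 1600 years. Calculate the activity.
A = λN = 4.332e6 decays/year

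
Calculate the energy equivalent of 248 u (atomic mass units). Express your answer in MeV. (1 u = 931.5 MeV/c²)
E = mc² = 2.31e5 MeV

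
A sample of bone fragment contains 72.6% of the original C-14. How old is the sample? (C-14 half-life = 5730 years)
Age = t½ × log₂(1/ratio) = 2647 years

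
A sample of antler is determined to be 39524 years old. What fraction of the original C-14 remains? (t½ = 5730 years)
N/N₀ = (1/2)^(t/t½) = 0.008386 = 0.839%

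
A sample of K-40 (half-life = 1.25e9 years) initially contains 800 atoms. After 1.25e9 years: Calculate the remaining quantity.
N = N₀(1/2)^(t/t½) = 400 atoms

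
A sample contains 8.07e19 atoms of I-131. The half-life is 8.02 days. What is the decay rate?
A = λN = 6.975e18 decays/day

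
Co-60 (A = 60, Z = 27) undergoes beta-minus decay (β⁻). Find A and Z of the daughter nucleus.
Daughter: A = 60, Z = 28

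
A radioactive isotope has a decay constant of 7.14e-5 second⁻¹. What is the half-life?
t½ = ln(2)/λ = 9708 seconds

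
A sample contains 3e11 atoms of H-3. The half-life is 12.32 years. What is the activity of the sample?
A = λN = 1.688e10 decays/year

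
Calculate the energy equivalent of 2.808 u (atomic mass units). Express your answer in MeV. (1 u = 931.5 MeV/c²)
E = mc² = 2616 MeV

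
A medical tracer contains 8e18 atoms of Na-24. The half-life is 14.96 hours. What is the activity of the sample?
A = λN = 3.707e17 decays/hour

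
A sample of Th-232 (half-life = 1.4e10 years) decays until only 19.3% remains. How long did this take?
t = t½ × log₂(N₀/N) = 3.323e10 years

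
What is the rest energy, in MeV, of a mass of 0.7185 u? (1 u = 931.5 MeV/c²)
E = mc² = 669.3 MeV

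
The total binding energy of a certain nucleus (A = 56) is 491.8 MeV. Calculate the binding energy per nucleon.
B.E./A = 491.8/56 = 8.782 MeV/nucleon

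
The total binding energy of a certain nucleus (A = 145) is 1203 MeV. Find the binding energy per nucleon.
B.E./A = 1203/145 = 8.297 MeV/nucleon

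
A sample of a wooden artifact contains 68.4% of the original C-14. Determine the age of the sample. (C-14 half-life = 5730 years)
Age = t½ × log₂(1/ratio) = 3140 years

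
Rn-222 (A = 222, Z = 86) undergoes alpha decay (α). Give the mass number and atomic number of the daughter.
Daughter: A = 218, Z = 84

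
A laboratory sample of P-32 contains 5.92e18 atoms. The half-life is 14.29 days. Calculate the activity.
A = λN = 2.872e17 decays/day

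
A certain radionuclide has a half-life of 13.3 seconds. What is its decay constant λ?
λ = ln(2)/t½ = 0.05212 second⁻¹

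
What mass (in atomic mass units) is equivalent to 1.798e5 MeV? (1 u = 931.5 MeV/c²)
m = E/c² = 193 u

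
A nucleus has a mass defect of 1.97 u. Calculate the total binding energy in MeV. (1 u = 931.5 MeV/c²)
B.E. = Δm × 931.5 = 1835 MeV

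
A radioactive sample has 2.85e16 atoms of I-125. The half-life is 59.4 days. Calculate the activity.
A = λN = 3.326e14 decays/day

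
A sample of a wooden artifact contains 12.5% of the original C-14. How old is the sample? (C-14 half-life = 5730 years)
Age = t½ × log₂(1/ratio) = 17190 years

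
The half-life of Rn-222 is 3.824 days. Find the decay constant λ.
λ = ln(2)/t½ = 0.1813 day⁻¹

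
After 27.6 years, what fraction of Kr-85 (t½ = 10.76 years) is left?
N/N₀ = (1/2)^(t/t½) = 0.169 = 16.9%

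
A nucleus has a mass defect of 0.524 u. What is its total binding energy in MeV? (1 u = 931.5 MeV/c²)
B.E. = Δm × 931.5 = 488.1 MeV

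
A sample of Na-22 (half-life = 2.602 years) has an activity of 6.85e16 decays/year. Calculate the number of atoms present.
N = A/λ = 2.571e17 atoms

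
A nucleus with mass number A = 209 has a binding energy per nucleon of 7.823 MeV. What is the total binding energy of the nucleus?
B.E. = 7.823 × 209 = 1635 MeV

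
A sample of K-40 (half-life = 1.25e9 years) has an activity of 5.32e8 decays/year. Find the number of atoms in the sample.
N = A/λ = 9.594e17 atoms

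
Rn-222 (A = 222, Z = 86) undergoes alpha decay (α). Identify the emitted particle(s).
α particle = ⁴₂He (2 protons + 2 neutrons)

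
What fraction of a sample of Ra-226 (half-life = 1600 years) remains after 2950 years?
N/N₀ = (1/2)^(t/t½) = 0.2786 = 27.9%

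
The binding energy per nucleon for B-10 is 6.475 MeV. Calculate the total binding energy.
B.E. = 6.475 × 10 = 64.75 MeV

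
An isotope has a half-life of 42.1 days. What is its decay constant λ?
λ = ln(2)/t½ = 0.01646 day⁻¹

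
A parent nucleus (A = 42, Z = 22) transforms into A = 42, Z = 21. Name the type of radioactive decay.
ΔA = 0, ΔZ = -1 ⇒ beta-plus decay (β⁺) or electron capture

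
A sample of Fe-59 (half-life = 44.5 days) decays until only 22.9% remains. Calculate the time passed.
t = t½ × log₂(N₀/N) = 94.63 days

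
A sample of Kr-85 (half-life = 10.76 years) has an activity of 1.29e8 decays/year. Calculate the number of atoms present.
N = A/λ = 2.003e9 atoms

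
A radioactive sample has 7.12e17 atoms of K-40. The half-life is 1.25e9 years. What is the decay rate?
A = λN = 3.948e8 decays/year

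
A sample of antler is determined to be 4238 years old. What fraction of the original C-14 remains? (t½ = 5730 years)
N/N₀ = (1/2)^(t/t½) = 0.5989 = 59.9%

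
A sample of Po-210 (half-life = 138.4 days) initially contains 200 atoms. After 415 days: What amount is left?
N = N₀(1/2)^(t/t½) = 25.03 atoms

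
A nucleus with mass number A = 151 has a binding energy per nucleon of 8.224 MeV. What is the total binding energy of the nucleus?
B.E. = 8.224 × 151 = 1242 MeV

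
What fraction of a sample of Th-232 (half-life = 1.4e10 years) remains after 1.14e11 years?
N/N₀ = (1/2)^(t/t½) = 0.003538 = 0.354%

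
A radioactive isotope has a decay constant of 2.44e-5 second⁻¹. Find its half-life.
t½ = ln(2)/λ = 28410 seconds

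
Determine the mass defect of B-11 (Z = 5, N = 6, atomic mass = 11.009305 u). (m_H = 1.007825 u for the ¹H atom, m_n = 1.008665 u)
Δm = Z·m_H + N·m_n − M = 0.08181 u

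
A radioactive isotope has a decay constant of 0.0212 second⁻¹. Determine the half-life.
t½ = ln(2)/λ = 32.7 seconds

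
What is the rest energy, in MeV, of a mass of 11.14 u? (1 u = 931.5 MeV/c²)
E = mc² = 10380 MeV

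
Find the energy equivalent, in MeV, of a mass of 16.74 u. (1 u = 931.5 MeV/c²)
E = mc² = 15590 MeV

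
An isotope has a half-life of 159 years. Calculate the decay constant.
λ = ln(2)/t½ = 0.004359 year⁻¹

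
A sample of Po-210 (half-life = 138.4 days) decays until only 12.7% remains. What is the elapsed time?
t = t½ × log₂(N₀/N) = 412 days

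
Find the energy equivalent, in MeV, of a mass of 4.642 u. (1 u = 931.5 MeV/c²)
E = mc² = 4324 MeV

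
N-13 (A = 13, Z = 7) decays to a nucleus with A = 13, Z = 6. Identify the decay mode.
ΔA = 0, ΔZ = -1 ⇒ beta-plus decay (β⁺) or electron capture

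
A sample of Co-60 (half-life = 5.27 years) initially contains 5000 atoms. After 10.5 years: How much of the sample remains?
N = N₀(1/2)^(t/t½) = 1257 atoms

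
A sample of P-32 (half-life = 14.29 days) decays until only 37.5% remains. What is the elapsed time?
t = t½ × log₂(N₀/N) = 20.22 days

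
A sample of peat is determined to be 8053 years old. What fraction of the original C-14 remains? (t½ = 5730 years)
N/N₀ = (1/2)^(t/t½) = 0.3775 = 37.8%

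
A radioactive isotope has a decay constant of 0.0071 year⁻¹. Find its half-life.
t½ = ln(2)/λ = 97.63 years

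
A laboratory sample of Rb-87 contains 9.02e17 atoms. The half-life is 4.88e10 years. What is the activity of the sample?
A = λN = 1.281e7 decays/year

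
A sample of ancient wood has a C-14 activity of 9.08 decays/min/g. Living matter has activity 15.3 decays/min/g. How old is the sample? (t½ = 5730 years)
Age = t½ × log₂(A₀/A) = 4313 years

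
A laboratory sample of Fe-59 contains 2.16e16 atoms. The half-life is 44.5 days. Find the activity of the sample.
A = λN = 3.364e14 decays/day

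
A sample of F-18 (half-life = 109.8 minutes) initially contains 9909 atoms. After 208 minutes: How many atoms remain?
N = N₀(1/2)^(t/t½) = 2665 atoms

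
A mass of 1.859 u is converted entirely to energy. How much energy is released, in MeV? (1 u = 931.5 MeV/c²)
E = mc² = 1732 MeV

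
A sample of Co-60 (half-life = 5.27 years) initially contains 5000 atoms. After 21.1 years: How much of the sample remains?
N = N₀(1/2)^(t/t½) = 311.7 atoms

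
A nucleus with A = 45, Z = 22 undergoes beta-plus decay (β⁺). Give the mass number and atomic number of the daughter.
Daughter: A = 45, Z = 21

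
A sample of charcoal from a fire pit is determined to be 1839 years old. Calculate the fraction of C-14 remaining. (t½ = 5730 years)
N/N₀ = (1/2)^(t/t½) = 0.8005 = 80.1%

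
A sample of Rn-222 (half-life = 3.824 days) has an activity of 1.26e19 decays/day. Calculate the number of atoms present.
N = A/λ = 6.951e19 atoms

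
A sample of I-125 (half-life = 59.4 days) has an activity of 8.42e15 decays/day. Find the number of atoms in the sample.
N = A/λ = 7.216e17 atoms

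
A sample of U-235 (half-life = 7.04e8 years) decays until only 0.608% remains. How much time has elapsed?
t = t½ × log₂(N₀/N) = 5.183e9 years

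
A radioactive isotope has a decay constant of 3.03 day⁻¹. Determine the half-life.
t½ = ln(2)/λ = 0.2288 days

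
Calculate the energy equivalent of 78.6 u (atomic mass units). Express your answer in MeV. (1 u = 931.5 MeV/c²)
E = mc² = 73220 MeV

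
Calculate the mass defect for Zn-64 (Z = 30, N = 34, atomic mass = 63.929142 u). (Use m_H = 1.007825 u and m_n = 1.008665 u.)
Δm = Z·m_H + N·m_n − M = 0.6002 u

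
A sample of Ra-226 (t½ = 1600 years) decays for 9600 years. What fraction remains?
N/N₀ = (1/2)^(t/t½) = 0.01562 = 1.56%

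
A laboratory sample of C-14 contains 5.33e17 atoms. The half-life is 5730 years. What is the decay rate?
A = λN = 6.448e13 decays/year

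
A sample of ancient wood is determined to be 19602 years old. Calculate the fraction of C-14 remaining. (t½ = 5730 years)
N/N₀ = (1/2)^(t/t½) = 0.09337 = 9.34%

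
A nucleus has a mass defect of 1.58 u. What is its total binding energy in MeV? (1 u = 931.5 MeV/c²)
B.E. = Δm × 931.5 = 1472 MeV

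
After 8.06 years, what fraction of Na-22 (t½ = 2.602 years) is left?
N/N₀ = (1/2)^(t/t½) = 0.1168 = 11.7%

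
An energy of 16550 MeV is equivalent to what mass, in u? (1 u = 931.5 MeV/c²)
m = E/c² = 17.77 u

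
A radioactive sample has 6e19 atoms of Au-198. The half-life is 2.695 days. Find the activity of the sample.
A = λN = 1.543e19 decays/day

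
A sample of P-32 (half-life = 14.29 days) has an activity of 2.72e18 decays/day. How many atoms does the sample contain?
N = A/λ = 5.608e19 atoms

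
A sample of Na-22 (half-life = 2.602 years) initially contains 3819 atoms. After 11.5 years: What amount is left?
N = N₀(1/2)^(t/t½) = 178.4 atoms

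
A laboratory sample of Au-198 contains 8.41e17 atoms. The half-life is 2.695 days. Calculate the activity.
A = λN = 2.163e17 decays/day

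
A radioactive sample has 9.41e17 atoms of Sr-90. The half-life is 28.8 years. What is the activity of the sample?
A = λN = 2.265e16 decays/year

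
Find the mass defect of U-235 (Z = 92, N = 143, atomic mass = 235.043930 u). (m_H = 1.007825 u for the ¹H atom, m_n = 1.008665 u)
Δm = Z·m_H + N·m_n − M = 1.915 u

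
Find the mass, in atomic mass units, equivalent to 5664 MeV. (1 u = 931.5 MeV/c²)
m = E/c² = 6.081 u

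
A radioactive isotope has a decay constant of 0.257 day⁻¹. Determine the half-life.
t½ = ln(2)/λ = 2.697 days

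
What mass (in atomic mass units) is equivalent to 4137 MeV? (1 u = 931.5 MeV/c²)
m = E/c² = 4.441 u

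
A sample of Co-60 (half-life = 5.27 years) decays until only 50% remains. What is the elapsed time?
t = t½ × log₂(N₀/N) = 5.27 years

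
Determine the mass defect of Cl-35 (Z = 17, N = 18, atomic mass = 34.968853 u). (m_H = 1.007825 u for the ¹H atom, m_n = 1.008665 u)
Δm = Z·m_H + N·m_n − M = 0.3201 u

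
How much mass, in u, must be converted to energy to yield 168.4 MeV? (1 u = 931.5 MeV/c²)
m = E/c² = 0.1808 u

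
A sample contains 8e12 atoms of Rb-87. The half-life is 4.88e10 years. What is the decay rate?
A = λN = 113.6 decays/year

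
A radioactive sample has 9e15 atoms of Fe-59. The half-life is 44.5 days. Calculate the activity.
A = λN = 1.402e14 decays/day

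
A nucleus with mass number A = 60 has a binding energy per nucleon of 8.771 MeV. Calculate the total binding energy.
B.E. = 8.771 × 60 = 526.3 MeV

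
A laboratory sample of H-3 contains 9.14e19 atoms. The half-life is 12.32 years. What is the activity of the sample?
A = λN = 5.142e18 decays/year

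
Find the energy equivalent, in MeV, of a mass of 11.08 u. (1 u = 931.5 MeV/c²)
E = mc² = 10320 MeV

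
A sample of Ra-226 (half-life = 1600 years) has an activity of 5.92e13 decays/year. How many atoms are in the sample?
N = A/λ = 1.367e17 atoms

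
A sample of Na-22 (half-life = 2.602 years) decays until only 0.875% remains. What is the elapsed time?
t = t½ × log₂(N₀/N) = 17.79 years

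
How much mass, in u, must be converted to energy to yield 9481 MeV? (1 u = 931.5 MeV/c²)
m = E/c² = 10.18 u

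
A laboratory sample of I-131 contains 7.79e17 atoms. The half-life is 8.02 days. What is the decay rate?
A = λN = 6.733e16 decays/day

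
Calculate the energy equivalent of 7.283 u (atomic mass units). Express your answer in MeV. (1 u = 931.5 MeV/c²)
E = mc² = 6784 MeV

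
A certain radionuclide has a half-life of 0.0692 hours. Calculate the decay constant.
λ = ln(2)/t½ = 10.02 hour⁻¹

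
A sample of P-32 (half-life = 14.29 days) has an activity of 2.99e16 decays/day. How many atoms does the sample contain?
N = A/λ = 6.164e17 atoms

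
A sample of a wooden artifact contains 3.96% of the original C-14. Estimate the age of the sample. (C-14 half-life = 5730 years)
Age = t½ × log₂(1/ratio) = 26690 years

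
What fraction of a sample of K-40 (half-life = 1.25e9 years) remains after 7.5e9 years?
N/N₀ = (1/2)^(t/t½) = 0.01562 = 1.56%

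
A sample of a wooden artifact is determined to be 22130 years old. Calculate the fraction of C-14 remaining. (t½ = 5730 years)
N/N₀ = (1/2)^(t/t½) = 0.06877 = 6.88%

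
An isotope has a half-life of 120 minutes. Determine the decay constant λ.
λ = ln(2)/t½ = 0.005776 minute⁻¹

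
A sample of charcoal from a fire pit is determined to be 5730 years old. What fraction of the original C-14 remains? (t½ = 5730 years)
N/N₀ = (1/2)^(t/t½) = 0.5 = 50%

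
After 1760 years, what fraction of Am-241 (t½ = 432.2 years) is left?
N/N₀ = (1/2)^(t/t½) = 0.05945 = 5.94%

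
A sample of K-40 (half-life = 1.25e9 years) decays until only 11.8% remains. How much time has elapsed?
t = t½ × log₂(N₀/N) = 3.854e9 years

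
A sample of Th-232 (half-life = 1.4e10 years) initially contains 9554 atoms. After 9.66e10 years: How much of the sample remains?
N = N₀(1/2)^(t/t½) = 80 atoms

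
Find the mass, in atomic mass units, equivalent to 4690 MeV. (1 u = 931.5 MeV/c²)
m = E/c² = 5.035 u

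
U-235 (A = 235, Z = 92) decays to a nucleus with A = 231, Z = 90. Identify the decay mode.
ΔA = -4, ΔZ = -2 ⇒ alpha decay (α)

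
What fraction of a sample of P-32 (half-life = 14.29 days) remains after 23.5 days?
N/N₀ = (1/2)^(t/t½) = 0.3199 = 32%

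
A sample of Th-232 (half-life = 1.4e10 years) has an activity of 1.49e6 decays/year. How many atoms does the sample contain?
N = A/λ = 3.009e16 atoms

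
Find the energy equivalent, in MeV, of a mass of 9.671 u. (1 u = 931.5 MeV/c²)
E = mc² = 9009 MeV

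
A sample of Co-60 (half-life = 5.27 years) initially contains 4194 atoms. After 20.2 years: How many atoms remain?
N = N₀(1/2)^(t/t½) = 294.3 atoms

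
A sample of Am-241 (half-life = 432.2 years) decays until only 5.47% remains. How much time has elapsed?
t = t½ × log₂(N₀/N) = 1812 years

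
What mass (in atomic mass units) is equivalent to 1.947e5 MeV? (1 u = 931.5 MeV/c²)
m = E/c² = 209 u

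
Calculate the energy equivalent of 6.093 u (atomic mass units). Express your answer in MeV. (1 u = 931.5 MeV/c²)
E = mc² = 5676 MeV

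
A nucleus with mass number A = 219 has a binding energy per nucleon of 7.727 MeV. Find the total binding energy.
B.E. = 7.727 × 219 = 1692 MeV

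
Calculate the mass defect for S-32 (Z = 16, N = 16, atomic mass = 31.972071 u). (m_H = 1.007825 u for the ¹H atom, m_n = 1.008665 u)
Δm = Z·m_H + N·m_n − M = 0.2918 u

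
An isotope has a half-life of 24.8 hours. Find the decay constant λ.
λ = ln(2)/t½ = 0.02795 hour⁻¹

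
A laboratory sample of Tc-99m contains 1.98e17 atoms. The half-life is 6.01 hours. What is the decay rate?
A = λN = 2.284e16 decays/hour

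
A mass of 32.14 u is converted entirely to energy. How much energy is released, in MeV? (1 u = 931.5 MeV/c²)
E = mc² = 29940 MeV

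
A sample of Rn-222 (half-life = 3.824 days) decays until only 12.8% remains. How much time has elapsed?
t = t½ × log₂(N₀/N) = 11.34 days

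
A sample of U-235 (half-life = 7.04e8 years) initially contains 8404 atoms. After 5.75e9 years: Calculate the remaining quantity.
N = N₀(1/2)^(t/t½) = 29.23 atoms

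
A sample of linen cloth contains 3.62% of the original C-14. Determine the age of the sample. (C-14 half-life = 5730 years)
Age = t½ × log₂(1/ratio) = 27430 years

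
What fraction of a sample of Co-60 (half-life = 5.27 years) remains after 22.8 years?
N/N₀ = (1/2)^(t/t½) = 0.04985 = 4.98%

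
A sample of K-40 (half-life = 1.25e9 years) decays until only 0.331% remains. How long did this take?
t = t½ × log₂(N₀/N) = 1.03e10 years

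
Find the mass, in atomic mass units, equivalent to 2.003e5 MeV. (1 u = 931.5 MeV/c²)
m = E/c² = 215 u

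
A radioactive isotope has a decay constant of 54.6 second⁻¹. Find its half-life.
t½ = ln(2)/λ = 0.0127 seconds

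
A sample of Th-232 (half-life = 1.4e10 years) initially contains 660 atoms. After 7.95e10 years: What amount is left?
N = N₀(1/2)^(t/t½) = 12.89 atoms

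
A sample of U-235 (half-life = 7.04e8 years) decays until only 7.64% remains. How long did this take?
t = t½ × log₂(N₀/N) = 2.612e9 years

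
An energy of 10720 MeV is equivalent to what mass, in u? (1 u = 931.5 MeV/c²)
m = E/c² = 11.51 u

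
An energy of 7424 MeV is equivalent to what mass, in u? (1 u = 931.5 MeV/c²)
m = E/c² = 7.97 u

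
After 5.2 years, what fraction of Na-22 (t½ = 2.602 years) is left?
N/N₀ = (1/2)^(t/t½) = 0.2503 = 25%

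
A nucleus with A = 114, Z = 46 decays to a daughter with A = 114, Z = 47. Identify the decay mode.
ΔA = 0, ΔZ = +1 ⇒ beta-minus decay (β⁻)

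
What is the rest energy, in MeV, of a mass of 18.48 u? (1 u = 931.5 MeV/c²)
E = mc² = 17210 MeV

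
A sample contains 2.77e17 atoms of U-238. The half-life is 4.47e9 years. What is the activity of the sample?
A = λN = 4.295e7 decays/year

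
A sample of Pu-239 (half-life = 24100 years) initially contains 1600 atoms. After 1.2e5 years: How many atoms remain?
N = N₀(1/2)^(t/t½) = 50.72 atoms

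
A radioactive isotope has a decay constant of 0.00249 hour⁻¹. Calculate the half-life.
t½ = ln(2)/λ = 278.4 hours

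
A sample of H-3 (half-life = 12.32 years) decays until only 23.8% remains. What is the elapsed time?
t = t½ × log₂(N₀/N) = 25.51 years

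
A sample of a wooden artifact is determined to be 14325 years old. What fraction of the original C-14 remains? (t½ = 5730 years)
N/N₀ = (1/2)^(t/t½) = 0.1768 = 17.7%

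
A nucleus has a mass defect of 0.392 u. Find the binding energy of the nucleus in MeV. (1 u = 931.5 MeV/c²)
B.E. = Δm × 931.5 = 365.1 MeV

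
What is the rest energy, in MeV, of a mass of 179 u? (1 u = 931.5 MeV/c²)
E = mc² = 1.667e5 MeV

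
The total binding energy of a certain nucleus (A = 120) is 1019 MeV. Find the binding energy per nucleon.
B.E./A = 1019/120 = 8.492 MeV/nucleon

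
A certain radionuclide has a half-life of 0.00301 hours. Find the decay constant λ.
λ = ln(2)/t½ = 230.3 hour⁻¹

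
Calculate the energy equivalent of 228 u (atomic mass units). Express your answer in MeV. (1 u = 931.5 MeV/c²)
E = mc² = 2.124e5 MeV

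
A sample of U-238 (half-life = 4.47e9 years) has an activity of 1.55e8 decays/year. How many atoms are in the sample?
N = A/λ = 9.996e17 atoms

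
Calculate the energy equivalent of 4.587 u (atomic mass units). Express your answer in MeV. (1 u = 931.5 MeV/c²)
E = mc² = 4273 MeV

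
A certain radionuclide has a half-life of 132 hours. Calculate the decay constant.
λ = ln(2)/t½ = 0.005251 hour⁻¹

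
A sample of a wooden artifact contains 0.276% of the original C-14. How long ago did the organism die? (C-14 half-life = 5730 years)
Age = t½ × log₂(1/ratio) = 48710 years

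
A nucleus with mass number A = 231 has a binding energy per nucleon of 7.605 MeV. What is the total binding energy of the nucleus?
B.E. = 7.605 × 231 = 1757 MeV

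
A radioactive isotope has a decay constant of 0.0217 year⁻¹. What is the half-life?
t½ = ln(2)/λ = 31.94 years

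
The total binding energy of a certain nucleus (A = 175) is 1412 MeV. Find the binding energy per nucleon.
B.E./A = 1412/175 = 8.069 MeV/nucleon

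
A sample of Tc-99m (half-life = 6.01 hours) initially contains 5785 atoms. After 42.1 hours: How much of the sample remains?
N = N₀(1/2)^(t/t½) = 45.04 atoms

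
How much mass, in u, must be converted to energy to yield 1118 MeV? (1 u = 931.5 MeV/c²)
m = E/c² = 1.2 u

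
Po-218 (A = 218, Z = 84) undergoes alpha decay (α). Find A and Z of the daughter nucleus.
Daughter: A = 214, Z = 82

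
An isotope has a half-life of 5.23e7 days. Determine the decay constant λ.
λ = ln(2)/t½ = 1.325e-8 day⁻¹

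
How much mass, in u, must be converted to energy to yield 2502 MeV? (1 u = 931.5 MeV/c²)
m = E/c² = 2.686 u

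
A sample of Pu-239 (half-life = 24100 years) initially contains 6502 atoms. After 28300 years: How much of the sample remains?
N = N₀(1/2)^(t/t½) = 2881 atoms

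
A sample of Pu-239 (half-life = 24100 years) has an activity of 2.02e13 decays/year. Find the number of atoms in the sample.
N = A/λ = 7.023e17 atoms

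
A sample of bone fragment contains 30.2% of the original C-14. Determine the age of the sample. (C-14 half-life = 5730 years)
Age = t½ × log₂(1/ratio) = 9898 years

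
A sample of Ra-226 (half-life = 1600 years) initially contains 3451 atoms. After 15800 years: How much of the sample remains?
N = N₀(1/2)^(t/t½) = 3.675 atoms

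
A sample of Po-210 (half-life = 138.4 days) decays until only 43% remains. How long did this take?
t = t½ × log₂(N₀/N) = 168.5 days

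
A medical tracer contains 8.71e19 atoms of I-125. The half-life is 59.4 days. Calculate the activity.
A = λN = 1.016e18 decays/day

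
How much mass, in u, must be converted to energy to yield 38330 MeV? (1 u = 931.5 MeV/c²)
m = E/c² = 41.15 u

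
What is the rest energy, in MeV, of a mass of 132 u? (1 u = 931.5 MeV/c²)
E = mc² = 1.23e5 MeV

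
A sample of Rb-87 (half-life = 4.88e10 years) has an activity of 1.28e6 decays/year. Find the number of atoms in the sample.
N = A/λ = 9.012e16 atoms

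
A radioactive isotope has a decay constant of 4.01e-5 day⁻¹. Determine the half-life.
t½ = ln(2)/λ = 17290 days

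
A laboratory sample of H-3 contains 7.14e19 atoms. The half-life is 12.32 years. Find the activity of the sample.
A = λN = 4.017e18 decays/year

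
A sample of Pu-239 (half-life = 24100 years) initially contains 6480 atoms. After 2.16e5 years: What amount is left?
N = N₀(1/2)^(t/t½) = 12.99 atoms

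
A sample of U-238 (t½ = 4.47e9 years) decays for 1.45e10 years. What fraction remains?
N/N₀ = (1/2)^(t/t½) = 0.1056 = 10.6%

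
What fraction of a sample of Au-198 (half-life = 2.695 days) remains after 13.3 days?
N/N₀ = (1/2)^(t/t½) = 0.03269 = 3.27%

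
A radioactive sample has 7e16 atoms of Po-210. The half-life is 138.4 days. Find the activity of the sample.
A = λN = 3.506e14 decays/day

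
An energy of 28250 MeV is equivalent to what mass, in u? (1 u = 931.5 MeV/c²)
m = E/c² = 30.33 u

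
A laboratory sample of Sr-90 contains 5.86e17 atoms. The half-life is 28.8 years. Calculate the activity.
A = λN = 1.41e16 decays/year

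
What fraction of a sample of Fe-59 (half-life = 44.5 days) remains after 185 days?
N/N₀ = (1/2)^(t/t½) = 0.05604 = 5.6%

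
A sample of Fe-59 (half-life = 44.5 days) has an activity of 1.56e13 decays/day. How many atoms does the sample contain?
N = A/λ = 1.002e15 atoms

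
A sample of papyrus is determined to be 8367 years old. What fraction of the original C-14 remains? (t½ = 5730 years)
N/N₀ = (1/2)^(t/t½) = 0.3634 = 36.3%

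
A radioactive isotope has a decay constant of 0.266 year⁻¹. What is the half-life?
t½ = ln(2)/λ = 2.606 years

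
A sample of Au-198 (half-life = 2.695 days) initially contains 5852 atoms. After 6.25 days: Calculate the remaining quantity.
N = N₀(1/2)^(t/t½) = 1173 atoms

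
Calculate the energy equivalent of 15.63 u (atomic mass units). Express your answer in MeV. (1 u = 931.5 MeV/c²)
E = mc² = 14560 MeV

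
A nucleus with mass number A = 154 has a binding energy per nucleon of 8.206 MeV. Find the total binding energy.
B.E. = 8.206 × 154 = 1264 MeV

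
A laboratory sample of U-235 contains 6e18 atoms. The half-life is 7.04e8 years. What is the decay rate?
A = λN = 5.908e9 decays/year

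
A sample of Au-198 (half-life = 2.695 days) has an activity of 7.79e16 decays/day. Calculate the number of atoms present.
N = A/λ = 3.029e17 atoms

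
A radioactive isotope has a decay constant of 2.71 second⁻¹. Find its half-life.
t½ = ln(2)/λ = 0.2558 seconds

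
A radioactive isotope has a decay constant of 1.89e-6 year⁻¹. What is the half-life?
t½ = ln(2)/λ = 3.667e5 years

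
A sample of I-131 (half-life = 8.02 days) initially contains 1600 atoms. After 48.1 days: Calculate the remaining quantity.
N = N₀(1/2)^(t/t½) = 25.04 atoms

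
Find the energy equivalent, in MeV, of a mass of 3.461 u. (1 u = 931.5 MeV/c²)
E = mc² = 3224 MeV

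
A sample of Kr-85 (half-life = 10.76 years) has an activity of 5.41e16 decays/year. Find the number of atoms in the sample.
N = A/λ = 8.398e17 atoms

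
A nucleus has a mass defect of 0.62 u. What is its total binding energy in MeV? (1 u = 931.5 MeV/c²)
B.E. = Δm × 931.5 = 577.5 MeV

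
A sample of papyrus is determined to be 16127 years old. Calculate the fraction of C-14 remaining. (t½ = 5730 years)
N/N₀ = (1/2)^(t/t½) = 0.1422 = 14.2%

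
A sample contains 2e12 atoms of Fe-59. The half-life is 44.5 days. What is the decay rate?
A = λN = 3.115e10 decays/day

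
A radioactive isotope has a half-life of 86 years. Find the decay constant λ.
λ = ln(2)/t½ = 0.00806 year⁻¹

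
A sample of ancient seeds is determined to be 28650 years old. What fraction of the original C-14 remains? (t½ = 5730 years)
N/N₀ = (1/2)^(t/t½) = 0.03125 = 3.12%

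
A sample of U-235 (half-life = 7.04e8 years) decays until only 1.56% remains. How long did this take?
t = t½ × log₂(N₀/N) = 4.226e9 years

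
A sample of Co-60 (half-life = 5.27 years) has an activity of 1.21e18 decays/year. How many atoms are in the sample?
N = A/λ = 9.2e18 atoms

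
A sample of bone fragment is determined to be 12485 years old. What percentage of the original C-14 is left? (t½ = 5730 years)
N/N₀ = (1/2)^(t/t½) = 0.2208 = 22.1%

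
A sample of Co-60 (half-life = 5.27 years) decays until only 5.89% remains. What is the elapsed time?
t = t½ × log₂(N₀/N) = 21.53 years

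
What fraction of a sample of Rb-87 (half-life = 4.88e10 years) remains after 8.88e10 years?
N/N₀ = (1/2)^(t/t½) = 0.2833 = 28.3%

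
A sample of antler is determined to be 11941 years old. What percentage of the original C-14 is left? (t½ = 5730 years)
N/N₀ = (1/2)^(t/t½) = 0.2359 = 23.6%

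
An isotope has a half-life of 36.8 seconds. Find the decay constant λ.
λ = ln(2)/t½ = 0.01884 second⁻¹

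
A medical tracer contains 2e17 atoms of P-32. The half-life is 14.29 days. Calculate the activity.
A = λN = 9.701e15 decays/day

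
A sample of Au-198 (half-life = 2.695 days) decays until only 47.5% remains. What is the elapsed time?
t = t½ × log₂(N₀/N) = 2.894 days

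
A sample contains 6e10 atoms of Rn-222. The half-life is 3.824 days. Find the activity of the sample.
A = λN = 1.088e10 decays/day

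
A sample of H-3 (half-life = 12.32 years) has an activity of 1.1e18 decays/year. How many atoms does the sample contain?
N = A/λ = 1.955e19 atoms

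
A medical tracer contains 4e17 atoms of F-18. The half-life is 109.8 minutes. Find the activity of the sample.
A = λN = 2.525e15 decays/minute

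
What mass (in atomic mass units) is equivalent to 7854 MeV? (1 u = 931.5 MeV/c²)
m = E/c² = 8.432 u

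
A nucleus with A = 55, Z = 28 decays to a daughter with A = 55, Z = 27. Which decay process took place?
ΔA = 0, ΔZ = -1 ⇒ beta-plus decay (β⁺) or electron capture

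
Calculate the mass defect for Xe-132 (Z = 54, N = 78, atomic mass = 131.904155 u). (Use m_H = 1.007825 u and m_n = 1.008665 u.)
Δm = Z·m_H + N·m_n − M = 1.194 u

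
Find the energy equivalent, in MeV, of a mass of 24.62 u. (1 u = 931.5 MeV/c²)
E = mc² = 22930 MeV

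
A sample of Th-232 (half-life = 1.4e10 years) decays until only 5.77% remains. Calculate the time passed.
t = t½ × log₂(N₀/N) = 5.761e10 years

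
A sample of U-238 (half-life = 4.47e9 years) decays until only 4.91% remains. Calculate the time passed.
t = t½ × log₂(N₀/N) = 1.944e10 years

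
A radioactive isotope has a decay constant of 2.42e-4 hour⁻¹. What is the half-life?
t½ = ln(2)/λ = 2864 hours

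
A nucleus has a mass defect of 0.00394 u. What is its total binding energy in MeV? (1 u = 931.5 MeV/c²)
B.E. = Δm × 931.5 = 3.67 MeV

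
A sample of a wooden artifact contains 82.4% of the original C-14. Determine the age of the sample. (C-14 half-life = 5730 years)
Age = t½ × log₂(1/ratio) = 1600 years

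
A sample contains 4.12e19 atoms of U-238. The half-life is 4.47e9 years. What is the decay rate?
A = λN = 6.389e9 decays/year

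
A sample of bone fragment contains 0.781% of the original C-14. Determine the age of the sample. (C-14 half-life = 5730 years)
Age = t½ × log₂(1/ratio) = 40110 years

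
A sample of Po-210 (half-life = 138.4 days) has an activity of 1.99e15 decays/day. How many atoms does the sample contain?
N = A/λ = 3.973e17 atoms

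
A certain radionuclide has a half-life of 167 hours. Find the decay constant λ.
λ = ln(2)/t½ = 0.004151 hour⁻¹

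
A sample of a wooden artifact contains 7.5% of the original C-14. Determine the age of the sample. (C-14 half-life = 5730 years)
Age = t½ × log₂(1/ratio) = 21410 years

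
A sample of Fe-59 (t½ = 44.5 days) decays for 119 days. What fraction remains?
N/N₀ = (1/2)^(t/t½) = 0.1567 = 15.7%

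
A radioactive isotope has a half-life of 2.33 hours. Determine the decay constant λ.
λ = ln(2)/t½ = 0.2975 hour⁻¹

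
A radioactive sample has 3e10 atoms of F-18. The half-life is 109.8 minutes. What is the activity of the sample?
A = λN = 1.894e8 decays/minute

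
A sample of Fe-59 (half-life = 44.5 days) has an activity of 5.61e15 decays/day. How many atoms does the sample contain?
N = A/λ = 3.602e17 atoms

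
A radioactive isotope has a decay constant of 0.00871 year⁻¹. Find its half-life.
t½ = ln(2)/λ = 79.58 years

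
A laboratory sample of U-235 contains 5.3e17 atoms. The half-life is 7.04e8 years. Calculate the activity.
A = λN = 5.218e8 decays/year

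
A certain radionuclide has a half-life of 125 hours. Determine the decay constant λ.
λ = ln(2)/t½ = 0.005545 hour⁻¹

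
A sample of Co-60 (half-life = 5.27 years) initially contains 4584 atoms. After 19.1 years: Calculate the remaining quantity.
N = N₀(1/2)^(t/t½) = 371.7 atoms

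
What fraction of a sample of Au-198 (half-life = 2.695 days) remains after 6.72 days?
N/N₀ = (1/2)^(t/t½) = 0.1776 = 17.8%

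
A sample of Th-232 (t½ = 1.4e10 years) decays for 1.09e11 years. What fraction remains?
N/N₀ = (1/2)^(t/t½) = 0.004532 = 0.453%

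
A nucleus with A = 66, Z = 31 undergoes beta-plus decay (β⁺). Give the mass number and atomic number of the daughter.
Daughter: A = 66, Z = 30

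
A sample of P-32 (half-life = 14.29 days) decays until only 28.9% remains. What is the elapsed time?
t = t½ × log₂(N₀/N) = 25.59 days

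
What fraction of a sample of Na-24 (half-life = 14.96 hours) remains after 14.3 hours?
N/N₀ = (1/2)^(t/t½) = 0.5155 = 51.6%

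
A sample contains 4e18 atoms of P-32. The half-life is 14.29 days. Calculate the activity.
A = λN = 1.94e17 decays/day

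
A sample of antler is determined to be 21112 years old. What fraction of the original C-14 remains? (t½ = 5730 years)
N/N₀ = (1/2)^(t/t½) = 0.07778 = 7.78%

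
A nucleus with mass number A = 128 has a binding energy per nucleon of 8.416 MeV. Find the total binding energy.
B.E. = 8.416 × 128 = 1077 MeV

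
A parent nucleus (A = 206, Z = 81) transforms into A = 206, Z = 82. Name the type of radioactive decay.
ΔA = 0, ΔZ = +1 ⇒ beta-minus decay (β⁻)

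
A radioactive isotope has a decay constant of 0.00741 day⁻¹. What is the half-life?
t½ = ln(2)/λ = 93.54 days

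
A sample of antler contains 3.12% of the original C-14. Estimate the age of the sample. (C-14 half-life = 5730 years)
Age = t½ × log₂(1/ratio) = 28660 years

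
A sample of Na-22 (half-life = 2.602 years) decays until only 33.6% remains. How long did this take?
t = t½ × log₂(N₀/N) = 4.094 years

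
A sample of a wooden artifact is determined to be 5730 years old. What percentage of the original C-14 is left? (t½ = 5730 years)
N/N₀ = (1/2)^(t/t½) = 0.5 = 50%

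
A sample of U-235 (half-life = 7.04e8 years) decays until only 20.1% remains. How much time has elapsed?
t = t½ × log₂(N₀/N) = 1.63e9 years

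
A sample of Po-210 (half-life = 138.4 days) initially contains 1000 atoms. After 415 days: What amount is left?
N = N₀(1/2)^(t/t½) = 125.1 atoms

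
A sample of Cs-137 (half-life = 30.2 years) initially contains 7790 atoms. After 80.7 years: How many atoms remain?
N = N₀(1/2)^(t/t½) = 1222 atoms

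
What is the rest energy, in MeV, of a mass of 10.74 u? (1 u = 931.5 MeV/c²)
E = mc² = 10000 MeV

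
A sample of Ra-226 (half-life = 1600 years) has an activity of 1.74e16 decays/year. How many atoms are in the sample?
N = A/λ = 4.016e19 atoms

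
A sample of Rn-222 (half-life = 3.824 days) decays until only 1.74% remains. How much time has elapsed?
t = t½ × log₂(N₀/N) = 22.35 days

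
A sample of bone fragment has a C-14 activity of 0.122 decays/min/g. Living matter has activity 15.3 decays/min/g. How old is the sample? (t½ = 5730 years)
Age = t½ × log₂(A₀/A) = 39940 years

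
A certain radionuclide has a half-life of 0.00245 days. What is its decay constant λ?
λ = ln(2)/t½ = 282.9 day⁻¹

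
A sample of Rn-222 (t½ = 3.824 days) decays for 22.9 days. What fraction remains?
N/N₀ = (1/2)^(t/t½) = 0.01575 = 1.58%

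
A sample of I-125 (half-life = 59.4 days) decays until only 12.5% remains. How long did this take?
t = t½ × log₂(N₀/N) = 178.2 days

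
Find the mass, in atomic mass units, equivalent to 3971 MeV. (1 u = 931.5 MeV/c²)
m = E/c² = 4.263 u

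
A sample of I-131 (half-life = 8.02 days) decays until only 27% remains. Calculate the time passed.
t = t½ × log₂(N₀/N) = 15.15 days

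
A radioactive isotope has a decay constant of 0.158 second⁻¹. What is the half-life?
t½ = ln(2)/λ = 4.387 seconds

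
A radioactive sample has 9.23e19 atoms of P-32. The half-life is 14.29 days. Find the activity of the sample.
A = λN = 4.477e18 decays/day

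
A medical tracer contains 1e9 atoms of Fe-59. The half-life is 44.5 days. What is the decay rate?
A = λN = 1.558e7 decays/day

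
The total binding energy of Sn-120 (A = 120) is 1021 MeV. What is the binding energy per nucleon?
B.E./A = 1021/120 = 8.508 MeV/nucleon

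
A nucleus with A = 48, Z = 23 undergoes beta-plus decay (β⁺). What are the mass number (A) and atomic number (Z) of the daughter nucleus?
Daughter: A = 48, Z = 22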